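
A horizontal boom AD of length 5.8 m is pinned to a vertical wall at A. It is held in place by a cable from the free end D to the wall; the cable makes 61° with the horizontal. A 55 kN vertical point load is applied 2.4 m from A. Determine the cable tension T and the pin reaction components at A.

ΣM about A: T·sin61°·5.8 − 55·2.4 = 0 → T = 132/(5.8·0.87462) = 26.0212 ≈ 26.02 kN.
ΣF_x = 0: A_x − T·cos61° = 0 → A_x = 26.0212 × 0.48481 = 12.62 kN.
ΣF_y = 0: A_y + T·sin61° − 55 = 0 → A_y = 55 − 26.0212 × 0.87462 = 32.24 kN.

T = 26.02 kN, A_x = 12.62 kN, A_y = 32.24 kN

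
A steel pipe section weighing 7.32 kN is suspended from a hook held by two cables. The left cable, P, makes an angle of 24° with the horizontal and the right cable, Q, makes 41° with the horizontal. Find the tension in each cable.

T_P = 6.096 kN, T_Q = 7.378 kN

ΣF_x = 0: −T_P·cos24° + T_Q·cos41° = 0 → T_Q = 1.21046·T_P.
ΣF_y = 0: T_P·sin24° + T_Q·sin41° = 7.32.
Substitute: T_P·(0.406737 + 1.21046·0.656059) = 7.32 → T_P = 6.09558 ≈ 6.096 kN.
Then T_Q = 1.21046 × 6.09558 = 7.378 kN.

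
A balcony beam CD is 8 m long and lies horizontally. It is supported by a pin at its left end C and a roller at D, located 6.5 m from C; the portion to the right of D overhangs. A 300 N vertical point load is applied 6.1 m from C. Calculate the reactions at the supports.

C_x = 0, C_y = 18.46 N, D_y = 281.5 N

Taking moments about C: D_y·6.5 − 300·6.1 = 0 → D_y = 1830/6.5 = 281.538 ≈ 281.5 N.
ΣF_y = 0: C_y + 281.538 − 300 = 0 → C_y = 18.46 N.
ΣF_x = 0: no horizontal applied forces, so C_x = 0.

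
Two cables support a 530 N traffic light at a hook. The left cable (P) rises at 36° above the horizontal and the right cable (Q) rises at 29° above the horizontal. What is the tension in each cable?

ΣF_x = 0: −T_P·cos36° + T_Q·cos29° = 0 → T_Q = 0.924993·T_P.
ΣF_y = 0: T_P·sin36° + T_Q·sin29° = 530.
Substitute: T_P·(0.587785 + 0.924993·0.48481) = 530 → T_P = 511.469 ≈ 511.5 N.
Then T_Q = 0.924993 × 511.469 = 473.1 N.

T_P = 511.5 N, T_Q = 473.1 N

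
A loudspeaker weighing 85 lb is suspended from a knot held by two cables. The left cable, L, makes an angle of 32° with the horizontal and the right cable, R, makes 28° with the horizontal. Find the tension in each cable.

T_L = 86.66 lb, T_R = 83.24 lb

ΣF_x = 0: −T_L·cos32° + T_R·cos28° = 0 → T_R = 0.960474·T_L.
ΣF_y = 0: T_L·sin32° + T_R·sin28° = 85.
Substitute: T_L·(0.529919 + 0.960474·0.469472) = 85 → T_L = 86.6609 ≈ 86.66 lb.
Then T_R = 0.960474 × 86.6609 = 83.24 lb.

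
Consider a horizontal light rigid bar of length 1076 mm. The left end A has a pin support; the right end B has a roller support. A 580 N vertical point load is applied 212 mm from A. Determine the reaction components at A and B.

A_x = 0, A_y = 465.7 N, B_y = 114.3 N

ΣM about A: B_y·1076 − 580·212 = 0 → B_y = 122960/1076 = 114.275 ≈ 114.3 N.
ΣF_y = 0: A_y + 114.275 − 580 = 0 → A_y = 465.7 N.
ΣF_x = 0: no horizontal applied forces, so A_x = 0.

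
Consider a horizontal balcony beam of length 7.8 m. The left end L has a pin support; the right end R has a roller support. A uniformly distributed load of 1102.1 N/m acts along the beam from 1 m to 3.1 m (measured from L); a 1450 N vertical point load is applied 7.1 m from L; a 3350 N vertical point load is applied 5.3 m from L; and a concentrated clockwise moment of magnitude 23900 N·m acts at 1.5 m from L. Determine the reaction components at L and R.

Resultant of the distributed load: 1102.1 × 2.1 = 2314.41 N at 2.05 m from L.
ΣM about L: R_y·7.8 − (1102.1·2.1)·2.05 − 1450·7.1 − 3350·5.3 − 23900 = 0 → R_y = 56694.5405/7.8 = 7268.53 ≈ 7269 N.
ΣF_y = 0: L_y + 7268.53 − 1102.1·2.1 − 1450 − 3350 = 0 → L_y = -154.1 N.
ΣF_x = 0: no horizontal applied forces, so L_x = 0.

L_x = 0, L_y = -154.1 N, R_y = 7269 N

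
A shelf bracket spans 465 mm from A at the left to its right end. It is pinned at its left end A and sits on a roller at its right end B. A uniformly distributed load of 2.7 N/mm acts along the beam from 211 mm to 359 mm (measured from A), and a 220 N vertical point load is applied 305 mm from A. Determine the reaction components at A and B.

Resultant of the distributed load: 2.7 × 148 = 399.6 N at 285 mm from A.
Taking moments about A: B_y·465 − (2.7·148)·285 − 220·305 = 0 → B_y = 180986/465 = 389.217 ≈ 389.2 N.
ΣF_y = 0: A_y + 389.217 − 2.7·148 − 220 = 0 → A_y = 230.4 N.
ΣF_x = 0: no horizontal applied forces, so A_x = 0.

A_x = 0, A_y = 230.4 N, B_y = 389.2 N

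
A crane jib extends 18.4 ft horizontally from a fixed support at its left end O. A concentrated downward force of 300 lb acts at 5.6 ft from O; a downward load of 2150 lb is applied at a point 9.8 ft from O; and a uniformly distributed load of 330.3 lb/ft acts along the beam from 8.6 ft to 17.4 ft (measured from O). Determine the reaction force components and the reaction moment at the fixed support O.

Resultant of the distributed load: 330.3 × 8.8 = 2906.64 lb at 13 ft from O.
ΣF_x = 0: O_x = 0.
ΣF_y = 0: O_y − 300 − 2150 − 330.3·8.8 = 0 → O_y = 5357 lb.
ΣM about O: M_O − 300·5.6 − 2150·9.8 − (330.3·8.8)·13 = 0 → M_O = 60540 lb·ft.

O_x = 0, O_y = 5357 lb, M_O = 60540 lb·ft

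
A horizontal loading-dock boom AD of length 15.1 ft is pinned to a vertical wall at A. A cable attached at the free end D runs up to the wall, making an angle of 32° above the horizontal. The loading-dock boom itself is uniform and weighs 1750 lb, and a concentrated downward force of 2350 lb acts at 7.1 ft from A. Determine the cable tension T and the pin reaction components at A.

ΣM about A: T·sin32°·15.1 − 1750·7.55 − 2350·7.1 = 0 → T = 29897.5/(15.1·0.529919) = 3736.36 ≈ 3736 lb.
ΣF_x = 0: A_x − T·cos32° = 0 → A_x = 3736.36 × 0.848048 = 3169 lb.
ΣF_y = 0: A_y + T·sin32° − 1750 − 2350 = 0 → A_y = 4100 − 3736.36 × 0.529919 = 2120 lb.

T = 3736 lb, A_x = 3169 lb, A_y = 2120 lb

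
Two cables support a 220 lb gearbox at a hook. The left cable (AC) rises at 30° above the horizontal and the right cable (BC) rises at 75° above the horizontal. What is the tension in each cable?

T_AC = 58.95 lb, T_BC = 197.2 lb

ΣF_x = 0: −T_AC·cos30° + T_BC·cos75° = 0 → T_BC = 3.34607·T_AC.
ΣF_y = 0: T_AC·sin30° + T_BC·sin75° = 220.
Substitute: T_AC·(0.5 + 3.34607·0.965926) = 220 → T_AC = 58.9487 ≈ 58.95 lb.
Then T_BC = 3.34607 × 58.9487 = 197.2 lb.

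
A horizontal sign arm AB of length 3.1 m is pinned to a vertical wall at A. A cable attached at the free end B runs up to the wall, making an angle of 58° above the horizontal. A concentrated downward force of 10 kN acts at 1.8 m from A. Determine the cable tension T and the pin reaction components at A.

T = 6.847 kN, A_x = 3.628 kN, A_y = 4.194 kN

ΣM about A: T·sin58°·3.1 − 10·1.8 = 0 → T = 18/(3.1·0.848048) = 6.84684 ≈ 6.847 kN.
ΣF_x = 0: A_x − T·cos58° = 0 → A_x = 6.84684 × 0.529919 = 3.628 kN.
ΣF_y = 0: A_y + T·sin58° − 10 = 0 → A_y = 10 − 6.84684 × 0.848048 = 4.194 kN.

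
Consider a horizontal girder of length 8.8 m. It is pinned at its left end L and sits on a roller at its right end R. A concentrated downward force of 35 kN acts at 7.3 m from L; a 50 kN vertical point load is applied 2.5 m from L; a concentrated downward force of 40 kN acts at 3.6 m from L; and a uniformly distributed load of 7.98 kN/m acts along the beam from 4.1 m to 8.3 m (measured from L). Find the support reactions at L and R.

L_x = 0, L_y = 75.30 kN, R_y = 83.22 kN

Resultant of the distributed load: 7.98 × 4.2 = 33.516 kN at 6.2 m from L.
ΣM about L: R_y·8.8 − 35·7.3 − 50·2.5 − 40·3.6 − (7.98·4.2)·6.2 = 0 → R_y = 732.2992/8.8 = 83.2158 ≈ 83.22 kN.
ΣF_y = 0: L_y + 83.2158 − 35 − 50 − 40 − 7.98·4.2 = 0 → L_y = 75.30 kN.
ΣF_x = 0: no horizontal applied forces, so L_x = 0.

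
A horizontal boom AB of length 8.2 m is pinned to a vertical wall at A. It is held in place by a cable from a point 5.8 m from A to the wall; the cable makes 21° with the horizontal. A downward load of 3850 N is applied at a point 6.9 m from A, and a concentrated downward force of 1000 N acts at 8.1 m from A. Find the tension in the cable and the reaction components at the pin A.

T = 16680 N, A_x = 15570 N, A_y = -1127 N

ΣM about A: T·sin21°·5.8 − 3850·6.9 − 1000·8.1 = 0 → T = 34665/(5.8·0.358368) = 16677.6 ≈ 16680 N.
ΣF_x = 0: A_x − T·cos21° = 0 → A_x = 16677.6 × 0.93358 = 15570 N.
ΣF_y = 0: A_y + T·sin21° − 3850 − 1000 = 0 → A_y = 4850 − 16677.6 × 0.358368 = -1127 N.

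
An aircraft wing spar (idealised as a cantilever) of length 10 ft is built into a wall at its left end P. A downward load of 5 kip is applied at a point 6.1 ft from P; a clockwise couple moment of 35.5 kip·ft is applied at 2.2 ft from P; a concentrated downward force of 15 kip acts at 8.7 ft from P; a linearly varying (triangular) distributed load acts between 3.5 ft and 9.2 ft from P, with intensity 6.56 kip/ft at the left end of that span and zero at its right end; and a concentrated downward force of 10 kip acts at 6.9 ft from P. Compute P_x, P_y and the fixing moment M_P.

Resultant of the triangular load: ½ × 6.56 × 5.7 = 18.696 kip, acting at 5.4 ft from P (one-third of the span from the peak).
ΣF_x = 0: P_x = 0.
ΣF_y = 0: P_y − 5 − 15 − ½·6.56·5.7 − 10 = 0 → P_y = 48.70 kip.
ΣM about P: M_P − 5·6.1 − 35.5 − 15·8.7 − (½·6.56·5.7)·5.4 − 10·6.9 = 0 → M_P = 366.5 kip·ft.

P_x = 0, P_y = 48.70 kip, M_P = 366.5 kip·ft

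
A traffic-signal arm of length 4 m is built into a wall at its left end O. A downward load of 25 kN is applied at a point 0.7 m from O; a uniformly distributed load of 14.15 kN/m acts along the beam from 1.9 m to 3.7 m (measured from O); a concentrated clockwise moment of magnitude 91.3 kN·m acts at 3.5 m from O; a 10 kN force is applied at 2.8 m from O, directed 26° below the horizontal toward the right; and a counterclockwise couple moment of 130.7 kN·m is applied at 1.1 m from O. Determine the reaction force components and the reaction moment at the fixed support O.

O_x = -8.988 kN, O_y = 54.85 kN, M_O = 61.69 kN·m

Resultant of the distributed load: 14.15 × 1.8 = 25.47 kN at 2.8 m from O.
ΣF_x = 0: O_x + 10·cos26° = 0 → O_x = -8.988 kN.
ΣF_y = 0: O_y − 25 − 14.15·1.8 − 10·sin26° = 0 → O_y = 54.85 kN.
ΣM about O: M_O − 25·0.7 − (14.15·1.8)·2.8 − 91.3 − 10·sin26°·2.8 + 130.7 = 0 → M_O = 61.69 kN·m.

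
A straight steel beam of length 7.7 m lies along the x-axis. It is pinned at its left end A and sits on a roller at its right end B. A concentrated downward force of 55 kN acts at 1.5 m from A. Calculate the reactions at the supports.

A_x = 0, A_y = 44.29 kN, B_y = 10.71 kN

Moments about A: B_y·7.7 − 55·1.5 = 0 → B_y = 82.5/7.7 = 10.7143 ≈ 10.71 kN.
ΣF_y = 0: A_y + 10.7143 − 55 = 0 → A_y = 44.29 kN.
ΣF_x = 0: no horizontal applied forces, so A_x = 0.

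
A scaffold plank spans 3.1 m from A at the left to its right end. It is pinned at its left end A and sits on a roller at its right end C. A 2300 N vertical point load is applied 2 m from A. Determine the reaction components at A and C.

Taking moments about A: C_y·3.1 − 2300·2 = 0 → C_y = 4600/3.1 = 1483.87 ≈ 1484 N.
ΣF_y = 0: A_y + 1483.87 − 2300 = 0 → A_y = 816.1 N.
ΣF_x = 0: no horizontal applied forces, so A_x = 0.

A_x = 0, A_y = 816.1 N, C_y = 1484 N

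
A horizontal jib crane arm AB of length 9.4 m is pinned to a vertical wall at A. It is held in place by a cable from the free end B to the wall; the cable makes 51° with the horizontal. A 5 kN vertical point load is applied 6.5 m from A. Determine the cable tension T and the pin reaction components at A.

ΣM about A: T·sin51°·9.4 − 5·6.5 = 0 → T = 32.5/(9.4·0.777146) = 4.4489 ≈ 4.449 kN.
ΣF_x = 0: A_x − T·cos51° = 0 → A_x = 4.4489 × 0.62932 = 2.800 kN.
ΣF_y = 0: A_y + T·sin51° − 5 = 0 → A_y = 5 − 4.4489 × 0.777146 = 1.543 kN.

T = 4.449 kN, A_x = 2.800 kN, A_y = 1.543 kN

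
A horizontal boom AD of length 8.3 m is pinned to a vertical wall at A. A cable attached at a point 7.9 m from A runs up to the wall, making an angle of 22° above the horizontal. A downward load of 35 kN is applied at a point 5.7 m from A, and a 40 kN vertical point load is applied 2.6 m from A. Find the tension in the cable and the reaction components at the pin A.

ΣM about A: T·sin22°·7.9 − 35·5.7 − 40·2.6 = 0 → T = 303.5/(7.9·0.374607) = 102.555 ≈ 102.6 kN.
ΣF_x = 0: A_x − T·cos22° = 0 → A_x = 102.555 × 0.927184 = 95.09 kN.
ΣF_y = 0: A_y + T·sin22° − 35 − 40 = 0 → A_y = 75 − 102.555 × 0.374607 = 36.58 kN.

T = 102.6 kN, A_x = 95.09 kN, A_y = 36.58 kN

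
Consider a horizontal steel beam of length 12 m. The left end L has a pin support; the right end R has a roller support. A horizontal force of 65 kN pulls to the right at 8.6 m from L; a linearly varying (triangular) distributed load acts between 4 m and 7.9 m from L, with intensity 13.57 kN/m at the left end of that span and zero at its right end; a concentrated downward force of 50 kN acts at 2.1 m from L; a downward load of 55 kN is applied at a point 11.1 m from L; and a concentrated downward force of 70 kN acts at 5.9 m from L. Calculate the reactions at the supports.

Resultant of the triangular load: ½ × 13.57 × 3.9 = 26.4615 kN, acting at 5.3 m from L (one-third of the span from the peak).
ΣM about L: R_y·12 − (½·13.57·3.9)·5.3 − 50·2.1 − 55·11.1 − 70·5.9 = 0 → R_y = 1268.74595/12 = 105.729 ≈ 105.7 kN.
ΣF_y = 0: L_y + 105.729 − ½·13.57·3.9 − 50 − 55 − 70 = 0 → L_y = 95.73 kN.
ΣF_x = 0: L_x + 65 = 0 → L_x = -65.00 kN.

L_x = -65.00 kN, L_y = 95.73 kN, R_y = 105.7 kN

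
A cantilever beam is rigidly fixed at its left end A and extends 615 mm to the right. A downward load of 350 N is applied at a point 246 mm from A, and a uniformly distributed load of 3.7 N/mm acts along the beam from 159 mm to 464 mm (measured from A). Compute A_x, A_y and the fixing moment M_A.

A_x = 0, A_y = 1478 N, M_A = 437600 N·mm

Resultant of the distributed load: 3.7 × 305 = 1128.5 N at 311.5 mm from A.
ΣF_x = 0: A_x = 0.
ΣF_y = 0: A_y − 350 − 3.7·305 = 0 → A_y = 1478 N.
ΣM about A: M_A − 350·246 − (3.7·305)·311.5 = 0 → M_A = 437600 N·mm.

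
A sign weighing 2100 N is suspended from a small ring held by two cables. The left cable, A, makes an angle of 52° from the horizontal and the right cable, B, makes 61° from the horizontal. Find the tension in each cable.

ΣF_x = 0: −T_A·cos52° + T_B·cos61° = 0 → T_B = 1.2699·T_A.
ΣF_y = 0: T_A·sin52° + T_B·sin61° = 2100.
Substitute: T_A·(0.788011 + 1.2699·0.87462) = 2100 → T_A = 1106.03 ≈ 1106 N.
Then T_B = 1.2699 × 1106.03 = 1405 N.

T_A = 1106 N, T_B = 1405 N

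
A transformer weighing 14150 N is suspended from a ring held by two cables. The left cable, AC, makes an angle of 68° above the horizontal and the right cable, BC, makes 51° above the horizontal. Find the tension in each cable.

T_AC = 10180 N, T_BC = 6061 N

ΣF_x = 0: −T_AC·cos68° + T_BC·cos51° = 0 → T_BC = 0.595256·T_AC.
ΣF_y = 0: T_AC·sin68° + T_BC·sin51° = 14150.
Substitute: T_AC·(0.927184 + 0.595256·0.777146) = 14150 → T_AC = 10181.4 ≈ 10180 N.
Then T_BC = 0.595256 × 10181.4 = 6061 N.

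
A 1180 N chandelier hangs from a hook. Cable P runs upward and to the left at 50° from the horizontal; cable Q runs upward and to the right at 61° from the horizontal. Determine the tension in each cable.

ΣF_x = 0: −T_P·cos50° + T_Q·cos61° = 0 → T_Q = 1.32586·T_P.
ΣF_y = 0: T_P·sin50° + T_Q·sin61° = 1180.
Substitute: T_P·(0.766044 + 1.32586·0.87462) = 1180 → T_P = 612.774 ≈ 612.8 N.
Then T_Q = 1.32586 × 612.774 = 812.5 N.

T_P = 612.8 N, T_Q = 812.5 N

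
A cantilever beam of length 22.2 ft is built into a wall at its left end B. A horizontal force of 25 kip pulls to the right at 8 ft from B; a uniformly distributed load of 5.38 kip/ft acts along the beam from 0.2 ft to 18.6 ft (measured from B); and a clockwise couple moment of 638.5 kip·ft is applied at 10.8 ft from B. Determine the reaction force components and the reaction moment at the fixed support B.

B_x = -25.00 kip, B_y = 98.99 kip, M_B = 1569 kip·ft

Resultant of the distributed load: 5.38 × 18.4 = 98.992 kip at 9.4 ft from B.
ΣF_x = 0: B_x + 25 = 0 → B_x = -25.00 kip.
ΣF_y = 0: B_y − 5.38·18.4 = 0 → B_y = 98.99 kip.
ΣM about B: M_B − (5.38·18.4)·9.4 − 638.5 = 0 → M_B = 1569 kip·ft.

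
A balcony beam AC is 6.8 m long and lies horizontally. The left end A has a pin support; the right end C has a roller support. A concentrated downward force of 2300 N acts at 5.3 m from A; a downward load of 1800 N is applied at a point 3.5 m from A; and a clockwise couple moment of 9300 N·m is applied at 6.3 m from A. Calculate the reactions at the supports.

Taking moments about A: C_y·6.8 − 2300·5.3 − 1800·3.5 − 9300 = 0 → C_y = 27790/6.8 = 4086.76 ≈ 4087 N.
ΣF_y = 0: A_y + 4086.76 − 2300 − 1800 = 0 → A_y = 13.24 N.
ΣF_x = 0: no horizontal applied forces, so A_x = 0.

A_x = 0, A_y = 13.24 N, C_y = 4087 N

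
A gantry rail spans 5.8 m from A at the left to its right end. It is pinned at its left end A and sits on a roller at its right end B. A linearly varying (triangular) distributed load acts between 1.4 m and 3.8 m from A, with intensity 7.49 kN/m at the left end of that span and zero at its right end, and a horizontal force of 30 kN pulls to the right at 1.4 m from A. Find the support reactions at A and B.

A_x = -30.00 kN, A_y = 5.579 kN, B_y = 3.409 kN

Resultant of the triangular load: ½ × 7.49 × 2.4 = 8.988 kN, acting at 2.2 m from A (one-third of the span from the peak).
ΣM about A: B_y·5.8 − (½·7.49·2.4)·2.2 = 0 → B_y = 19.7736/5.8 = 3.40924 ≈ 3.409 kN.
ΣF_y = 0: A_y + 3.40924 − ½·7.49·2.4 = 0 → A_y = 5.579 kN.
ΣF_x = 0: A_x + 30 = 0 → A_x = -30.00 kN.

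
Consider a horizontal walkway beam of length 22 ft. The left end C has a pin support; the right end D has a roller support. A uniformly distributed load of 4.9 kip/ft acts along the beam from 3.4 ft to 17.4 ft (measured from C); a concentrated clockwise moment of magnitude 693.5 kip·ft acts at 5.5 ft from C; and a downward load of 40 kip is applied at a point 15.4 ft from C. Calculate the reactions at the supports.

C_x = 0, C_y = 16.65 kip, D_y = 91.95 kip

Resultant of the distributed load: 4.9 × 14 = 68.6 kip at 10.4 ft from C.
Taking moments about C: D_y·22 − (4.9·14)·10.4 − 693.5 − 40·15.4 = 0 → D_y = 2022.94/22 = 91.9518 ≈ 91.95 kip.
ΣF_y = 0: C_y + 91.9518 − 4.9·14 − 40 = 0 → C_y = 16.65 kip.
ΣF_x = 0: no horizontal applied forces, so C_x = 0.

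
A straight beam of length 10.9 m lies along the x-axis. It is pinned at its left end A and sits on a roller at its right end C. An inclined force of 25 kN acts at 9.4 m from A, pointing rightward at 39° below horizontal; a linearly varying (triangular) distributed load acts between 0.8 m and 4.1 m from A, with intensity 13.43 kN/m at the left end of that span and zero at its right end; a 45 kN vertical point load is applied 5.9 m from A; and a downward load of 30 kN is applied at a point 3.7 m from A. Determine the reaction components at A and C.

Resultant of the triangular load: ½ × 13.43 × 3.3 = 22.1595 kN, acting at 1.9 m from A (one-third of the span from the peak).
ΣM about A: C_y·10.9 − 25·sin39°·9.4 − (½·13.43·3.3)·1.9 − 45·5.9 − 30·3.7 = 0 → C_y = 566.493/10.9 = 51.9718 ≈ 51.97 kN.
ΣF_y = 0: A_y + 51.9718 − 25·sin39° − ½·13.43·3.3 − 45 − 30 = 0 → A_y = 60.92 kN.
ΣF_x = 0: A_x + 25·cos39° = 0 → A_x = -19.43 kN.

A_x = -19.43 kN, A_y = 60.92 kN, C_y = 51.97 kN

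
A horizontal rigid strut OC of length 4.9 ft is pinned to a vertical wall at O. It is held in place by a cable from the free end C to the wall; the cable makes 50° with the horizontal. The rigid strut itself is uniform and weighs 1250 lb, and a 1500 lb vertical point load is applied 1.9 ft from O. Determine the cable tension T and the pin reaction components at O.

ΣM about O: T·sin50°·4.9 − 1250·2.45 − 1500·1.9 = 0 → T = 5912.5/(4.9·0.766044) = 1575.15 ≈ 1575 lb.
ΣF_x = 0: O_x − T·cos50° = 0 → O_x = 1575.15 × 0.642788 = 1012 lb.
ΣF_y = 0: O_y + T·sin50° − 1250 − 1500 = 0 → O_y = 2750 − 1575.15 × 0.766044 = 1543 lb.

T = 1575 lb, O_x = 1012 lb, O_y = 1543 lb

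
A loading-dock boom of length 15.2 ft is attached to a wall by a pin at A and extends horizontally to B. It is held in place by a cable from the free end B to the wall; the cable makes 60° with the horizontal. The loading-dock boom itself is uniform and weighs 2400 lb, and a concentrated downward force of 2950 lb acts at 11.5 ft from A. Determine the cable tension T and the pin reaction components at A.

ΣM about A: T·sin60°·15.2 − 2400·7.6 − 2950·11.5 = 0 → T = 52165/(15.2·0.866025) = 3962.83 ≈ 3963 lb.
ΣF_x = 0: A_x − T·cos60° = 0 → A_x = 3962.83 × 0.5 = 1981 lb.
ΣF_y = 0: A_y + T·sin60° − 2400 − 2950 = 0 → A_y = 5350 − 3962.83 × 0.866025 = 1918 lb.

T = 3963 lb, A_x = 1981 lb, A_y = 1918 lb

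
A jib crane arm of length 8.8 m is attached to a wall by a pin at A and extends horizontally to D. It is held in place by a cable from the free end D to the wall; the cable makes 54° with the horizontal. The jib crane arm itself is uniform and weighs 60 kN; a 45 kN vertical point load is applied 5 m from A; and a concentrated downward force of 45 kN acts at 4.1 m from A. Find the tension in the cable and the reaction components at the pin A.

T = 94.60 kN, A_x = 55.61 kN, A_y = 73.47 kN

ΣM about A: T·sin54°·8.8 − 60·4.4 − 45·5 − 45·4.1 = 0 → T = 673.5/(8.8·0.809017) = 94.6013 ≈ 94.60 kN.
ΣF_x = 0: A_x − T·cos54° = 0 → A_x = 94.6013 × 0.587785 = 55.61 kN.
ΣF_y = 0: A_y + T·sin54° − 60 − 45 − 45 = 0 → A_y = 150 − 94.6013 × 0.809017 = 73.47 kN.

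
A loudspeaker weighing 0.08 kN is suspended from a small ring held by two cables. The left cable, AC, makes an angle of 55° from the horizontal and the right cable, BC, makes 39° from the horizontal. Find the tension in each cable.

ΣF_x = 0: −T_AC·cos55° + T_BC·cos39° = 0 → T_BC = 0.738055·T_AC.
ΣF_y = 0: T_AC·sin55° + T_BC·sin39° = 0.08.
Substitute: T_AC·(0.819152 + 0.738055·0.62932) = 0.08 → T_AC = 0.0623235 ≈ 0.06232 kN.
Then T_BC = 0.738055 × 0.0623235 = 0.04600 kN.

T_AC = 0.06232 kN, T_BC = 0.04600 kN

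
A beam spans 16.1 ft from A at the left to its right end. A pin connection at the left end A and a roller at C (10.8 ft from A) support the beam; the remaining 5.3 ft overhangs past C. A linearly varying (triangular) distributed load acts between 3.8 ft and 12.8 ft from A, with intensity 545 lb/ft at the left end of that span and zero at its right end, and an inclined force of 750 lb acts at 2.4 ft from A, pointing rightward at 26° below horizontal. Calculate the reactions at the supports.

Resultant of the triangular load: ½ × 545 × 9 = 2452.5 lb, acting at 6.8 ft from A (one-third of the span from the peak).
Taking moments about A: C_y·10.8 − (½·545·9)·6.8 − 750·sin26°·2.4 = 0 → C_y = 17466.1/10.8 = 1617.23 ≈ 1617 lb.
ΣF_y = 0: A_y + 1617.23 − ½·545·9 − 750·sin26° = 0 → A_y = 1164 lb.
ΣF_x = 0: A_x + 750·cos26° = 0 → A_x = -674.1 lb.

A_x = -674.1 lb, A_y = 1164 lb, C_y = 1617 lb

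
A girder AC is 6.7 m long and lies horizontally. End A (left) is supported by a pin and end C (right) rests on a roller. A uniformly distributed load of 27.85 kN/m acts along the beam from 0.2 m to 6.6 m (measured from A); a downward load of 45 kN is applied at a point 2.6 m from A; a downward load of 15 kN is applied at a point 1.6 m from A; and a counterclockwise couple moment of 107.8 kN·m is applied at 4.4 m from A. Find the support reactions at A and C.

Resultant of the distributed load: 27.85 × 6.4 = 178.24 kN at 3.4 m from A.
Taking moments about A: C_y·6.7 − (27.85·6.4)·3.4 − 45·2.6 − 15·1.6 + 107.8 = 0 → C_y = 639.216/6.7 = 95.4054 ≈ 95.41 kN.
ΣF_y = 0: A_y + 95.4054 − 27.85·6.4 − 45 − 15 = 0 → A_y = 142.8 kN.
ΣF_x = 0: no horizontal applied forces, so A_x = 0.

A_x = 0, A_y = 142.8 kN, C_y = 95.41 kN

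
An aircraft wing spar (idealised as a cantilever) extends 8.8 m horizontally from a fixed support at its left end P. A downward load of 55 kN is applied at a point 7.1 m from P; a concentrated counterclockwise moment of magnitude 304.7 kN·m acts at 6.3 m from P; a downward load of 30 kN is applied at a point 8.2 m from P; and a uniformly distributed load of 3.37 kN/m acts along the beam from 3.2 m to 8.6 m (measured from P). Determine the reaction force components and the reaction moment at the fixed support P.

Resultant of the distributed load: 3.37 × 5.4 = 18.198 kN at 5.9 m from P.
ΣF_x = 0: P_x = 0.
ΣF_y = 0: P_y − 55 − 30 − 3.37·5.4 = 0 → P_y = 103.2 kN.
ΣM about P: M_P − 55·7.1 + 304.7 − 30·8.2 − (3.37·5.4)·5.9 = 0 → M_P = 439.2 kN·m.

P_x = 0, P_y = 103.2 kN, M_P = 439.2 kN·m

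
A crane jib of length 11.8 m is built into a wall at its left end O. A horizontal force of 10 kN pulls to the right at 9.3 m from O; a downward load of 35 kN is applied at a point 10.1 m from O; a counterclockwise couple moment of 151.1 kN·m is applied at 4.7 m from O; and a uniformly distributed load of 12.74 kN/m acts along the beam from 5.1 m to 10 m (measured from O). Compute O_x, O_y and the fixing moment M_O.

Resultant of the distributed load: 12.74 × 4.9 = 62.426 kN at 7.55 m from O.
ΣF_x = 0: O_x + 10 = 0 → O_x = -10.00 kN.
ΣF_y = 0: O_y − 35 − 12.74·4.9 = 0 → O_y = 97.43 kN.
ΣM about O: M_O − 35·10.1 + 151.1 − (12.74·4.9)·7.55 = 0 → M_O = 673.7 kN·m.

O_x = -10.00 kN, O_y = 97.43 kN, M_O = 673.7 kN·m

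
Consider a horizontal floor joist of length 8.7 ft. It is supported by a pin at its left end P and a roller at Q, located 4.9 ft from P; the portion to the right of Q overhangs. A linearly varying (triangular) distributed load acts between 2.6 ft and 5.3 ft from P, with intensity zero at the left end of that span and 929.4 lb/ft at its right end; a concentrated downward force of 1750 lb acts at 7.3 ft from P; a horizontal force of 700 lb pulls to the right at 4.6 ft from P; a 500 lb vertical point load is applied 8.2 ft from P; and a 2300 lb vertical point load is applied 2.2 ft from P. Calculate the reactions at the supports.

P_x = -700.0 lb, P_y = 201.5 lb, Q_y = 5603 lb

Resultant of the triangular load: ½ × 929.4 × 2.7 = 1254.69 lb, acting at 4.4 ft from P (one-third of the span from the peak).
Taking moments about P: Q_y·4.9 − (½·929.4·2.7)·4.4 − 1750·7.3 − 500·8.2 − 2300·2.2 = 0 → Q_y = 27455.636/4.9 = 5603.19 ≈ 5603 lb.
ΣF_y = 0: P_y + 5603.19 − ½·929.4·2.7 − 1750 − 500 − 2300 = 0 → P_y = 201.5 lb.
ΣF_x = 0: P_x + 700 = 0 → P_x = -700.0 lb.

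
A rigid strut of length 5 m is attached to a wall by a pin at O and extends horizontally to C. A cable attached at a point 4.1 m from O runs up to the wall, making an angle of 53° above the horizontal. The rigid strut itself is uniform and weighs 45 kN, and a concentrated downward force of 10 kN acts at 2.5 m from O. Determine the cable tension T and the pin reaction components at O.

ΣM about O: T·sin53°·4.1 − 45·2.5 − 10·2.5 = 0 → T = 137.5/(4.1·0.798636) = 41.9923 ≈ 41.99 kN.
ΣF_x = 0: O_x − T·cos53° = 0 → O_x = 41.9923 × 0.601815 = 25.27 kN.
ΣF_y = 0: O_y + T·sin53° − 45 − 10 = 0 → O_y = 55 − 41.9923 × 0.798636 = 21.46 kN.

T = 41.99 kN, O_x = 25.27 kN, O_y = 21.46 kN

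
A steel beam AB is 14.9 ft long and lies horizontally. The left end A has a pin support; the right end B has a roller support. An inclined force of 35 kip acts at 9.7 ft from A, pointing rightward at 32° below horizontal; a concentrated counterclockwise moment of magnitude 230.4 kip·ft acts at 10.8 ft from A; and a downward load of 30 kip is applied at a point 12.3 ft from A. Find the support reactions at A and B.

A_x = -29.68 kip, A_y = 27.17 kip, B_y = 21.38 kip

Taking moments about A: B_y·14.9 − 35·sin32°·9.7 + 230.4 − 30·12.3 = 0 → B_y = 318.508/14.9 = 21.3764 ≈ 21.38 kip.
ΣF_y = 0: A_y + 21.3764 − 35·sin32° − 30 = 0 → A_y = 27.17 kip.
ΣF_x = 0: A_x + 35·cos32° = 0 → A_x = -29.68 kip.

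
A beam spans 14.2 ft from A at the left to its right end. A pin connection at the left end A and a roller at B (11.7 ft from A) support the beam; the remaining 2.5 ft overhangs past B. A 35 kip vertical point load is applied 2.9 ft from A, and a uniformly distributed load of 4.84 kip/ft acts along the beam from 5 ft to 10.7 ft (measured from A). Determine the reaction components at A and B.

Resultant of the distributed load: 4.84 × 5.7 = 27.588 kip at 7.85 ft from A.
ΣM about A: B_y·11.7 − 35·2.9 − (4.84·5.7)·7.85 = 0 → B_y = 318.0658/11.7 = 27.1851 ≈ 27.19 kip.
ΣF_y = 0: A_y + 27.1851 − 35 − 4.84·5.7 = 0 → A_y = 35.40 kip.
ΣF_x = 0: no horizontal applied forces, so A_x = 0.

A_x = 0, A_y = 35.40 kip, B_y = 27.19 kip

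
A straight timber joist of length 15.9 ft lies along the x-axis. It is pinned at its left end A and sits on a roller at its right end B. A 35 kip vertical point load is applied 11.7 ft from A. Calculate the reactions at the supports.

Taking moments about A: B_y·15.9 − 35·11.7 = 0 → B_y = 409.5/15.9 = 25.7547 ≈ 25.75 kip.
ΣF_y = 0: A_y + 25.7547 − 35 = 0 → A_y = 9.245 kip.
ΣF_x = 0: no horizontal applied forces, so A_x = 0.

A_x = 0, A_y = 9.245 kip, B_y = 25.75 kip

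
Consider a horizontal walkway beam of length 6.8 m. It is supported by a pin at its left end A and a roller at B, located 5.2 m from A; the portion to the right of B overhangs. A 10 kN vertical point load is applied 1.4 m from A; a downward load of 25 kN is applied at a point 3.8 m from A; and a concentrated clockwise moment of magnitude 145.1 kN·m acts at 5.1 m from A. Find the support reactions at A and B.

A_x = 0, A_y = -13.87 kN, B_y = 48.87 kN

Moments about A: B_y·5.2 − 10·1.4 − 25·3.8 − 145.1 = 0 → B_y = 254.1/5.2 = 48.8654 ≈ 48.87 kN.
ΣF_y = 0: A_y + 48.8654 − 10 − 25 = 0 → A_y = -13.87 kN.
ΣF_x = 0: no horizontal applied forces, so A_x = 0.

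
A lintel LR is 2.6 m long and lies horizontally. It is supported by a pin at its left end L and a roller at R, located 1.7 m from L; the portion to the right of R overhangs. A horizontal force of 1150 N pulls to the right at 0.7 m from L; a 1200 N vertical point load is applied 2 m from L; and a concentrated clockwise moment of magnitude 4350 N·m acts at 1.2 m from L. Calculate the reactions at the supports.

Taking moments about L: R_y·1.7 − 1200·2 − 4350 = 0 → R_y = 6750/1.7 = 3970.59 ≈ 3971 N.
ΣF_y = 0: L_y + 3970.59 − 1200 = 0 → L_y = -2771 N.
ΣF_x = 0: L_x + 1150 = 0 → L_x = -1150 N.

L_x = -1150 N, L_y = -2771 N, R_y = 3971 N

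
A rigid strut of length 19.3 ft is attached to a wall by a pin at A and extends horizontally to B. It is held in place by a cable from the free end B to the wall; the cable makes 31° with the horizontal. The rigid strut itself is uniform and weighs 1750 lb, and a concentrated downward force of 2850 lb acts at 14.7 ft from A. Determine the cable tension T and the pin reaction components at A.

T = 5914 lb, A_x = 5069 lb, A_y = 1554 lb

ΣM about A: T·sin31°·19.3 − 1750·9.65 − 2850·14.7 = 0 → T = 58782.5/(19.3·0.515038) = 5913.59 ≈ 5914 lb.
ΣF_x = 0: A_x − T·cos31° = 0 → A_x = 5913.59 × 0.857167 = 5069 lb.
ΣF_y = 0: A_y + T·sin31° − 1750 − 2850 = 0 → A_y = 4600 − 5913.59 × 0.515038 = 1554 lb.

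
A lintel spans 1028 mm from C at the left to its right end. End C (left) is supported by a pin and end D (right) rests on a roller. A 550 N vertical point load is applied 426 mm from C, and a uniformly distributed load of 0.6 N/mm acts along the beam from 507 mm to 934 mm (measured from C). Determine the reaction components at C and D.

C_x = 0, C_y = 398.7 N, D_y = 407.5 N

Resultant of the distributed load: 0.6 × 427 = 256.2 N at 720.5 mm from C.
Taking moments about C: D_y·1028 − 550·426 − (0.6·427)·720.5 = 0 → D_y = 418892.1/1028 = 407.483 ≈ 407.5 N.
ΣF_y = 0: C_y + 407.483 − 550 − 0.6·427 = 0 → C_y = 398.7 N.
ΣF_x = 0: no horizontal applied forces, so C_x = 0.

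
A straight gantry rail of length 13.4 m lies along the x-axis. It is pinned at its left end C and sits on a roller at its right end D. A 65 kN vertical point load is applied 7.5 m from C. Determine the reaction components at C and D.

ΣM about C: D_y·13.4 − 65·7.5 = 0 → D_y = 487.5/13.4 = 36.3806 ≈ 36.38 kN.
ΣF_y = 0: C_y + 36.3806 − 65 = 0 → C_y = 28.62 kN.
ΣF_x = 0: no horizontal applied forces, so C_x = 0.

C_x = 0, C_y = 28.62 kN, D_y = 36.38 kN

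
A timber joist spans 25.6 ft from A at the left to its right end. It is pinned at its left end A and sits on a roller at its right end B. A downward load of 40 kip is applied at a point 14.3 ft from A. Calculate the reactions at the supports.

ΣM about A: B_y·25.6 − 40·14.3 = 0 → B_y = 572/25.6 = 22.3438 ≈ 22.34 kip.
ΣF_y = 0: A_y + 22.3438 − 40 = 0 → A_y = 17.66 kip.
ΣF_x = 0: no horizontal applied forces, so A_x = 0.

A_x = 0, A_y = 17.66 kip, B_y = 22.34 kip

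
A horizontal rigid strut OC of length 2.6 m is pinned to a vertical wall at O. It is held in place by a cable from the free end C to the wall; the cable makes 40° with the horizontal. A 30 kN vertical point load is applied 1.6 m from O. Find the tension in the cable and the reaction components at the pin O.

ΣM about O: T·sin40°·2.6 − 30·1.6 = 0 → T = 48/(2.6·0.642788) = 28.721 ≈ 28.72 kN.
ΣF_x = 0: O_x − T·cos40° = 0 → O_x = 28.721 × 0.766044 = 22.00 kN.
ΣF_y = 0: O_y + T·sin40° − 30 = 0 → O_y = 30 − 28.721 × 0.642788 = 11.54 kN.

T = 28.72 kN, O_x = 22.00 kN, O_y = 11.54 kN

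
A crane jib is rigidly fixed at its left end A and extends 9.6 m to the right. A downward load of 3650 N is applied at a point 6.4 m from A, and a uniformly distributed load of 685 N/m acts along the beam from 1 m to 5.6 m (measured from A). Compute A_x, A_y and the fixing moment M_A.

Resultant of the distributed load: 685 × 4.6 = 3151 N at 3.3 m from A.
ΣF_x = 0: A_x = 0.
ΣF_y = 0: A_y − 3650 − 685·4.6 = 0 → A_y = 6801 N.
ΣM about A: M_A − 3650·6.4 − (685·4.6)·3.3 = 0 → M_A = 33760 N·m.

A_x = 0, A_y = 6801 N, M_A = 33760 N·m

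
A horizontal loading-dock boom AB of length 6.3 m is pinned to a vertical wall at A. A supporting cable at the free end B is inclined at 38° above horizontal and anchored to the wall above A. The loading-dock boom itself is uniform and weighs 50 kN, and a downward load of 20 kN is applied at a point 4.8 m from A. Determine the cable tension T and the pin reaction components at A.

ΣM about A: T·sin38°·6.3 − 50·3.15 − 20·4.8 = 0 → T = 253.5/(6.3·0.615661) = 65.3576 ≈ 65.36 kN.
ΣF_x = 0: A_x − T·cos38° = 0 → A_x = 65.3576 × 0.788011 = 51.50 kN.
ΣF_y = 0: A_y + T·sin38° − 50 − 20 = 0 → A_y = 70 − 65.3576 × 0.615661 = 29.76 kN.

T = 65.36 kN, A_x = 51.50 kN, A_y = 29.76 kN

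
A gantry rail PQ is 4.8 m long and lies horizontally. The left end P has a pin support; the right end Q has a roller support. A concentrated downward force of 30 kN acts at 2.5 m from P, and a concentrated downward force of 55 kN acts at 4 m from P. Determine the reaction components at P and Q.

P_x = 0, P_y = 23.54 kN, Q_y = 61.46 kN

Moments about P: Q_y·4.8 − 30·2.5 − 55·4 = 0 → Q_y = 295/4.8 = 61.4583 ≈ 61.46 kN.
ΣF_y = 0: P_y + 61.4583 − 30 − 55 = 0 → P_y = 23.54 kN.
ΣF_x = 0: no horizontal applied forces, so P_x = 0.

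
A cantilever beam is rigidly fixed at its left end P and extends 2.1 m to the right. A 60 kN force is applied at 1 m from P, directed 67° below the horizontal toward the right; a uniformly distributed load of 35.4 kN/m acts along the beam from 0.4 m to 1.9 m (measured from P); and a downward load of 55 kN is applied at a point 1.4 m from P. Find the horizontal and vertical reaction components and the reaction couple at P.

P_x = -23.44 kN, P_y = 163.3 kN, M_P = 193.3 kN·m

Resultant of the distributed load: 35.4 × 1.5 = 53.1 kN at 1.15 m from P.
ΣF_x = 0: P_x + 60·cos67° = 0 → P_x = -23.44 kN.
ΣF_y = 0: P_y − 60·sin67° − 35.4·1.5 − 55 = 0 → P_y = 163.3 kN.
ΣM about P: M_P − 60·sin67°·1 − (35.4·1.5)·1.15 − 55·1.4 = 0 → M_P = 193.3 kN·m.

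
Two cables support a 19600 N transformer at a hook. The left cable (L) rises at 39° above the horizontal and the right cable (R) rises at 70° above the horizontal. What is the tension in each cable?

T_L = 7090 N, T_R = 16110 N

ΣF_x = 0: −T_L·cos39° + T_R·cos70° = 0 → T_R = 2.27222·T_L.
ΣF_y = 0: T_L·sin39° + T_R·sin70° = 19600.
Substitute: T_L·(0.62932 + 2.27222·0.939693) = 19600 → T_L = 7089.87 ≈ 7090 N.
Then T_R = 2.27222 × 7089.87 = 16110 N.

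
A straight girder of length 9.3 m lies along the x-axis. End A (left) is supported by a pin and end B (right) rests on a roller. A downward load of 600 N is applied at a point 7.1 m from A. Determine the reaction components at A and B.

A_x = 0, A_y = 141.9 N, B_y = 458.1 N

Moments about A: B_y·9.3 − 600·7.1 = 0 → B_y = 4260/9.3 = 458.065 ≈ 458.1 N.
ΣF_y = 0: A_y + 458.065 − 600 = 0 → A_y = 141.9 N.
ΣF_x = 0: no horizontal applied forces, so A_x = 0.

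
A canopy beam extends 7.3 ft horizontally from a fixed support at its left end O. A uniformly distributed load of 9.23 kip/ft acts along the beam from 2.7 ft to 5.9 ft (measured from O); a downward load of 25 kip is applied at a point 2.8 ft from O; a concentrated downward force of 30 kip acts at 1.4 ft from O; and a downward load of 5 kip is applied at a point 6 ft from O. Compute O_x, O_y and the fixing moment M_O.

Resultant of the distributed load: 9.23 × 3.2 = 29.536 kip at 4.3 ft from O.
ΣF_x = 0: O_x = 0.
ΣF_y = 0: O_y − 9.23·3.2 − 25 − 30 − 5 = 0 → O_y = 89.54 kip.
ΣM about O: M_O − (9.23·3.2)·4.3 − 25·2.8 − 30·1.4 − 5·6 = 0 → M_O = 269.0 kip·ft.

O_x = 0, O_y = 89.54 kip, M_O = 269.0 kip·ft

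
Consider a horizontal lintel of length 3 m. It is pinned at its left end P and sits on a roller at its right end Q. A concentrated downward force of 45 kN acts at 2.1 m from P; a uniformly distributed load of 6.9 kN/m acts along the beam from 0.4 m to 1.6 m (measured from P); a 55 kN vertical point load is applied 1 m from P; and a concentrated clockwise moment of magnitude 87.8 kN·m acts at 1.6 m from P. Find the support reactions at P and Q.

Resultant of the distributed load: 6.9 × 1.2 = 8.28 kN at 1 m from P.
Taking moments about P: Q_y·3 − 45·2.1 − (6.9·1.2)·1 − 55·1 − 87.8 = 0 → Q_y = 245.58/3 = 81.86 kN.
ΣF_y = 0: P_y + 81.86 − 45 − 6.9·1.2 − 55 = 0 → P_y = 26.42 kN.
ΣF_x = 0: no horizontal applied forces, so P_x = 0.

P_x = 0, P_y = 26.42 kN, Q_y = 81.86 kN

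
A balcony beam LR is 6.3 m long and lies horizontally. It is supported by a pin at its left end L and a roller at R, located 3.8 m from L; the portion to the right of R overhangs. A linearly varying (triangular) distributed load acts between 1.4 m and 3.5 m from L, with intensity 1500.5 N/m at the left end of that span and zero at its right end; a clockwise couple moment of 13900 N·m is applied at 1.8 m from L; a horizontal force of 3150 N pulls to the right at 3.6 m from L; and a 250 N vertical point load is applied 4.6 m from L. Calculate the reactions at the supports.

L_x = -3150 N, L_y = -3006 N, R_y = 4831 N

Resultant of the triangular load: ½ × 1500.5 × 2.1 = 1575.525 N, acting at 2.1 m from L (one-third of the span from the peak).
Taking moments about L: R_y·3.8 − (½·1500.5·2.1)·2.1 − 13900 − 250·4.6 = 0 → R_y = 18358.6025/3.8 = 4831.21 ≈ 4831 N.
ΣF_y = 0: L_y + 4831.21 − ½·1500.5·2.1 − 250 = 0 → L_y = -3006 N.
ΣF_x = 0: L_x + 3150 = 0 → L_x = -3150 N.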